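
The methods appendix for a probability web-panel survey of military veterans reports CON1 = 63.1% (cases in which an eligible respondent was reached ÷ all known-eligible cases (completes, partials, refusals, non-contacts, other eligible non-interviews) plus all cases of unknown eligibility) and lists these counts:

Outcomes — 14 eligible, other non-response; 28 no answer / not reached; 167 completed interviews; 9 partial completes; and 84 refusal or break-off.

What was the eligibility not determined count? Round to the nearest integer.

132

Numerator: 167 + 9 + 84 + 14 = 274
CON1 = 274 / D = 0.631
D = 274 / 0.631 = 434.2
Other denominator terms total 302
eligibility not determined = 434.2 − 302 ≈ 132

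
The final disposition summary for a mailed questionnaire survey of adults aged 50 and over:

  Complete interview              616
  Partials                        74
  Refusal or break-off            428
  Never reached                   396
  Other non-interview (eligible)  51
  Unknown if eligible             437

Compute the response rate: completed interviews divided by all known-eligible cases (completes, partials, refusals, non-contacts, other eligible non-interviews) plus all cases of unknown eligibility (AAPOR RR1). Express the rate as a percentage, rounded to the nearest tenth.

Top = 616
Denominator = 616 + 74 + 428 + 396 + 51 + 437 = 2002
RR1 = 616 / 2002 = 0.3077

30.8%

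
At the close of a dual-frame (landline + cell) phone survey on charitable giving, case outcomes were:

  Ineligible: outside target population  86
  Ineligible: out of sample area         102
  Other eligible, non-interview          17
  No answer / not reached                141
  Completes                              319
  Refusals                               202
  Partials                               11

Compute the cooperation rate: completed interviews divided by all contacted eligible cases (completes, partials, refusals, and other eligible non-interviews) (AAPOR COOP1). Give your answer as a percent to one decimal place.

Ineligible = 86 + 102 = 188
Numerator → 319
Denominator → 319 + 11 + 202 + 17 = 549
COOP1 = 319 / 549 = 0.5811

58.1%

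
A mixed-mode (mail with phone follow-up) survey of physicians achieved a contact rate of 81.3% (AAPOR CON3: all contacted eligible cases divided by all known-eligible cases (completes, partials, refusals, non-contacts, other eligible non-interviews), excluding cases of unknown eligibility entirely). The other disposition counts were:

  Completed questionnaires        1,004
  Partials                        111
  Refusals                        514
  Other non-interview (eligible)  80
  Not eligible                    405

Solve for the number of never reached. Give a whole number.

Numerator = 1004 + 111 + 514 + 80 = 1709
CON3 = 1709 / D = 0.813
D = 1709 / 0.813 = 2102.1
Rest of base = 1709
never reached = 2102.1 − 1709 ≈ 393

393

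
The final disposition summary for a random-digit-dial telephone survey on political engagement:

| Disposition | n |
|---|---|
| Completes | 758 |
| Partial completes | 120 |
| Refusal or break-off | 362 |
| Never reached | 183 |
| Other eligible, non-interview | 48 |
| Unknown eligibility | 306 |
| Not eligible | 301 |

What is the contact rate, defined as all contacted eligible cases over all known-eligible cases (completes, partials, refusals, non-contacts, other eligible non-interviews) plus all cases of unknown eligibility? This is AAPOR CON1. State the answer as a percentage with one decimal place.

Num: 758 + 120 + 362 + 48 = 1288
Denom: 758 + 120 + 362 + 183 + 48 + 306 = 1777
CON1 = 1288 / 1777 = 0.7248

72.5%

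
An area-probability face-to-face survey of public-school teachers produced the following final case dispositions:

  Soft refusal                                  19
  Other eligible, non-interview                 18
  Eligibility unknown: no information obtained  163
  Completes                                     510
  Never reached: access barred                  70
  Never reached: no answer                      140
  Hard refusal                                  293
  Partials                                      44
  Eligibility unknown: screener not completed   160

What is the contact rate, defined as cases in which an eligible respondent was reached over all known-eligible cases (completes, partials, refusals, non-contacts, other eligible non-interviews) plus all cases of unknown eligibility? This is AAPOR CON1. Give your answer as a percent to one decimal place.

62.4%

Refused = 293 + 19 = 312
No answer / not reached = 140 + 70 = 210
Undetermined eligibility = 160 + 163 = 323
Numerator: 510 + 44 + 312 + 18 = 884
Denom: 510 + 44 + 312 + 210 + 18 + 323 = 1417
CON1 = 884 / 1417 = 0.6239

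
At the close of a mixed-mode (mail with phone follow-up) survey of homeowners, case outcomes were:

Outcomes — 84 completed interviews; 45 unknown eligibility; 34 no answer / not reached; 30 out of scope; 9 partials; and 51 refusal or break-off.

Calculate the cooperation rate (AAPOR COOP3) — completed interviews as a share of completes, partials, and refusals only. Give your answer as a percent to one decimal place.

58.3%

Numerator: 84
Base: 84 + 9 + 51 = 144
COOP3 = 84 / 144 = 0.5833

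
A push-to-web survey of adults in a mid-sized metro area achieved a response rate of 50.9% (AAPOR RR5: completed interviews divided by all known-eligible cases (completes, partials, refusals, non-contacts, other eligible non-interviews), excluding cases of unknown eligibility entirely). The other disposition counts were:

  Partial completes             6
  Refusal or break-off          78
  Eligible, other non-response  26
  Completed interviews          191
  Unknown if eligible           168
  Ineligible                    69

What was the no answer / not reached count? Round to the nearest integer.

RR5 = 191 / D = 0.509
D = 191 / 0.509 = 375.2
Rest of base = 301
no answer / not reached = 375.2 − 301 ≈ 74

74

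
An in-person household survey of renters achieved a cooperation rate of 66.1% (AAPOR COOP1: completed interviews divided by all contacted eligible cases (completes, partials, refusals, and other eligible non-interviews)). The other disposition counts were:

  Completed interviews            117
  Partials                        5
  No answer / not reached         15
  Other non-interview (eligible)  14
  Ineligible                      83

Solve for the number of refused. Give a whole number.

41

COOP1 = 117 / D = 0.661
D = 117 / 0.661 = 177.0
Remaining denominator categories sum to 136
refused = 177.0 − 136 ≈ 41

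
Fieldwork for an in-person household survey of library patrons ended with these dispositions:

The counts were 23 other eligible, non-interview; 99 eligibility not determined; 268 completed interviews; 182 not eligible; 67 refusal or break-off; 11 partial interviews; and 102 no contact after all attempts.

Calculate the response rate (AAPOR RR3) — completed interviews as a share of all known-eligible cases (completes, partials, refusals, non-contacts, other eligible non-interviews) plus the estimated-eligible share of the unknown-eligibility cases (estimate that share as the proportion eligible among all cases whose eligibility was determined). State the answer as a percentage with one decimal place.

49.4%

Numerator → 268
Eligible (known) → 268 + 11 + 67 + 102 + 23 = 471
e = 471 / (471 + 182) = 471 / 653 = 0.7213
Estimated eligible among unknowns → 0.7213 × 99 = 71.41
Base → 471 + 71.41 = 542.41
RR3 = 268 / 542.41 = 0.4941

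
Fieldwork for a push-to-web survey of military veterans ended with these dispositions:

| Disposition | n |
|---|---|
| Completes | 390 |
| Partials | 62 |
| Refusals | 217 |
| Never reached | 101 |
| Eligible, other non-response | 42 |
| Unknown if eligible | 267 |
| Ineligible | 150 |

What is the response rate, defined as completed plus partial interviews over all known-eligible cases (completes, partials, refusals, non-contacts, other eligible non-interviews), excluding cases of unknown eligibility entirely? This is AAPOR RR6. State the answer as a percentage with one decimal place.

55.7%

Numerator: 390 + 62 = 452
Denom: 390 + 62 + 217 + 101 + 42 = 812
RR6 = 452 / 812 = 0.5567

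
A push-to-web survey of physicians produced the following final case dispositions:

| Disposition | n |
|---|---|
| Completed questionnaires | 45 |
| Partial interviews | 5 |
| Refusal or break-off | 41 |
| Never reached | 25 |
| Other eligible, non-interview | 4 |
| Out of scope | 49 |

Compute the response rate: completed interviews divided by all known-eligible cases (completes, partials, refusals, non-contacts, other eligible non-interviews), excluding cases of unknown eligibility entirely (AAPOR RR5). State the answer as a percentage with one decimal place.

37.5%

Num: 45
Denominator: 45 + 5 + 41 + 25 + 4 = 120
RR5 = 45 / 120 = 0.3750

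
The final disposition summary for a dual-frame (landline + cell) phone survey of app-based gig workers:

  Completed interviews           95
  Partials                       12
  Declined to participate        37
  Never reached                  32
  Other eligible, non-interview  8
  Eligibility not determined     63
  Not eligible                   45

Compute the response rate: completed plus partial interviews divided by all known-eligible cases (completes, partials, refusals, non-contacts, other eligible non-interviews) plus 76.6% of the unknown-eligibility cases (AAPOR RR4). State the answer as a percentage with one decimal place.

46.1%

Top → 95 + 12 = 107
Known eligible → 95 + 12 + 37 + 32 + 8 = 184
Eligible share of unknowns → 0.7660 × 63 = 48.26
Base → 184 + 48.26 = 232.26
RR4 = 107 / 232.26 = 0.4607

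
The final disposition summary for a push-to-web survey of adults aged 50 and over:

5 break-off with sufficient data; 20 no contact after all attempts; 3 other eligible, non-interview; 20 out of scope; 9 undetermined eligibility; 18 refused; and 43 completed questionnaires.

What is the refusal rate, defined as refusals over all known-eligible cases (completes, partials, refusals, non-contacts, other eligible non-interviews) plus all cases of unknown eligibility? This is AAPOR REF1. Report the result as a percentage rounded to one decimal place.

Top = 18
Base = 43 + 5 + 18 + 20 + 3 + 9 = 98
REF1 = 18 / 98 = 0.1837

18.4%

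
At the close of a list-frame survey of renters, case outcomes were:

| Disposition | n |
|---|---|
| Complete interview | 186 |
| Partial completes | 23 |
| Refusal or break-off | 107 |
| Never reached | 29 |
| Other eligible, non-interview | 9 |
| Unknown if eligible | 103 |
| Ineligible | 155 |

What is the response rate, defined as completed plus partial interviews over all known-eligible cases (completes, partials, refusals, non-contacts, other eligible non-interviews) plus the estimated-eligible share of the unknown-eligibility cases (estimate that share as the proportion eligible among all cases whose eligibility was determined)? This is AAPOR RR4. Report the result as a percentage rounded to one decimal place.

49.1%

Top → 186 + 23 = 209
Known eligible → 186 + 23 + 107 + 29 + 9 = 354
e = 354 / (354 + 155) = 354 / 509 = 0.6955
e × U → 0.6955 × 103 = 71.64
Base → 354 + 71.64 = 425.64
RR4 = 209 / 425.64 = 0.4910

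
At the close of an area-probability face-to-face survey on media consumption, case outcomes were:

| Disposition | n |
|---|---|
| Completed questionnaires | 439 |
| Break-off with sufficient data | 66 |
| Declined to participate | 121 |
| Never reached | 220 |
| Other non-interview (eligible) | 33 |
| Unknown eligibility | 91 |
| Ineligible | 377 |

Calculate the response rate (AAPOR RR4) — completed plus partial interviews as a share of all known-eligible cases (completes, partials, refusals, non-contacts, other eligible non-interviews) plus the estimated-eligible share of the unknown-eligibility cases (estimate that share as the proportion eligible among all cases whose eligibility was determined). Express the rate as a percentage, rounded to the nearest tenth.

53.6%

Top = 439 + 66 = 505
Eligible (known) = 439 + 66 + 121 + 220 + 33 = 879
e = 879 / (879 + 377) = 879 / 1256 = 0.6998
Eligible share of unknowns = 0.6998 × 91 = 63.68
Base = 879 + 63.68 = 942.68
RR4 = 505 / 942.68 = 0.5357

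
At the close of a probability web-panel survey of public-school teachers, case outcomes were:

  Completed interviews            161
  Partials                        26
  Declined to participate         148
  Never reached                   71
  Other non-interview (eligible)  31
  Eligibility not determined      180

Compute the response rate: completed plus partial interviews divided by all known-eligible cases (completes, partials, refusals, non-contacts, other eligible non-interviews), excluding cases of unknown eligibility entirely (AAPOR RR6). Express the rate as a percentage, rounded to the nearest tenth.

42.8%

Num: 161 + 26 = 187
Denominator: 161 + 26 + 148 + 71 + 31 = 437
RR6 = 187 / 437 = 0.4279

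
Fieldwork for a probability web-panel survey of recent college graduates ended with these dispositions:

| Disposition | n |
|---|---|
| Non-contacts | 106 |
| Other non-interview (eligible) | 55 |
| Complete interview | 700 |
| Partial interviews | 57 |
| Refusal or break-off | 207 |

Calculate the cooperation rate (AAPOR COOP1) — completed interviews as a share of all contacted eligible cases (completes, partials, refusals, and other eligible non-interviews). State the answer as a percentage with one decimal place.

68.7%

Top: 700
Denominator: 700 + 57 + 207 + 55 = 1019
COOP1 = 700 / 1019 = 0.6869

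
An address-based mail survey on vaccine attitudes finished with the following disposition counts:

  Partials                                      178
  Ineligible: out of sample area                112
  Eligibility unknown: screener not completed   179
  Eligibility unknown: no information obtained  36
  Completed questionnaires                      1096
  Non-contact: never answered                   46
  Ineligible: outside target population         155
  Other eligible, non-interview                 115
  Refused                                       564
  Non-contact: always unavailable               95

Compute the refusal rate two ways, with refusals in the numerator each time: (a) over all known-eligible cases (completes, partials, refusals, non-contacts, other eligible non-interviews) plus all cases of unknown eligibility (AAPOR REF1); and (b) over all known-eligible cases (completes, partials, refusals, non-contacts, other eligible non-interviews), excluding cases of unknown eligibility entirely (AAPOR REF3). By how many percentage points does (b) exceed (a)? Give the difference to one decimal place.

2.5

No answer / not reached = 46 + 95 = 141
Unknown if eligible = 179 + 36 = 215
Ineligible = 155 + 112 = 267
Numerator: 564
Base: 1096 + 178 + 564 + 141 + 115 + 215 = 2309
REF1 = 564 / 2309 = 0.2443
Base: 1096 + 178 + 564 + 141 + 115 = 2094
REF3 = 564 / 2094 = 0.2693
Difference = 26.93 − 24.43 = 2.50 percentage points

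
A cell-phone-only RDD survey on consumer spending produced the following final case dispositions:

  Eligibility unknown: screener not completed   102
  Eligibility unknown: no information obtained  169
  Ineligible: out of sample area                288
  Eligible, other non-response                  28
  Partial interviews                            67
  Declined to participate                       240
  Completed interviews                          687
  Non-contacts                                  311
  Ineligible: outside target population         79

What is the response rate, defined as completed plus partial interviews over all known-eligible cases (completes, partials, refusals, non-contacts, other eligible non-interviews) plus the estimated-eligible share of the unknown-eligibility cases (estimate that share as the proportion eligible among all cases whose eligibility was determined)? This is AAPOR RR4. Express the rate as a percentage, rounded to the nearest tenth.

48.8%

Eligibility not determined = 102 + 169 = 271
Out of scope = 79 + 288 = 367
Top → 687 + 67 = 754
Determined eligible → 687 + 67 + 240 + 311 + 28 = 1333
e = 1333 / (1333 + 367) = 1333 / 1700 = 0.7841
Eligible share of unknowns → 0.7841 × 271 = 212.49
Denom → 1333 + 212.49 = 1545.49
RR4 = 754 / 1545.49 = 0.4879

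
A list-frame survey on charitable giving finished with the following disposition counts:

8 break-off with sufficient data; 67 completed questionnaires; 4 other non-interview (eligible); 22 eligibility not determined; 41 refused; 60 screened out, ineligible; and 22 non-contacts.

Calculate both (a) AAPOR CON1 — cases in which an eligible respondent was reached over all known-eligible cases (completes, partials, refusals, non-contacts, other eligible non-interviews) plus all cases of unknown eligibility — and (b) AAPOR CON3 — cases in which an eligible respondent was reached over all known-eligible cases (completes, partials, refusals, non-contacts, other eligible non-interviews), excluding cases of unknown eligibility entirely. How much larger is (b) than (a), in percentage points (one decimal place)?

11.3

Num → 67 + 8 + 41 + 4 = 120
Denominator → 67 + 8 + 41 + 22 + 4 + 22 = 164
CON1 = 120 / 164 = 0.7317
Denominator → 67 + 8 + 41 + 22 + 4 = 142
CON3 = 120 / 142 = 0.8451
Difference = 84.51 − 73.17 = 11.34 percentage points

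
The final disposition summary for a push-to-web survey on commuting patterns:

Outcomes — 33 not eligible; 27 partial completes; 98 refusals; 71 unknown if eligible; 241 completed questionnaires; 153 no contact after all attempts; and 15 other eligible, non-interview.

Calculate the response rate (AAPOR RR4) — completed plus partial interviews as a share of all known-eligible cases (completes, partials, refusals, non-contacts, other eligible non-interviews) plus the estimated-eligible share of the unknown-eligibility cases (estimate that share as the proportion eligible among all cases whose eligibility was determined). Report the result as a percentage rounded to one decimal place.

44.6%

Numerator → 241 + 27 = 268
Known eligible → 241 + 27 + 98 + 153 + 15 = 534
e = 534 / (534 + 33) = 534 / 567 = 0.9418
e × U → 0.9418 × 71 = 66.87
Base → 534 + 66.87 = 600.87
RR4 = 268 / 600.87 = 0.4460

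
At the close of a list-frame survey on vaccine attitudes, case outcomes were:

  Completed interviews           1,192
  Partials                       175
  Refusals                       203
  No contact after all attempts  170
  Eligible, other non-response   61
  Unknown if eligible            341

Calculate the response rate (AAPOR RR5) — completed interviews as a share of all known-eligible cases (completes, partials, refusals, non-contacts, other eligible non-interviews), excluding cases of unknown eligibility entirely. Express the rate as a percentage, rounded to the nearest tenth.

66.2%

Numerator → 1192
Base → 1192 + 175 + 203 + 170 + 61 = 1801
RR5 = 1192 / 1801 = 0.6619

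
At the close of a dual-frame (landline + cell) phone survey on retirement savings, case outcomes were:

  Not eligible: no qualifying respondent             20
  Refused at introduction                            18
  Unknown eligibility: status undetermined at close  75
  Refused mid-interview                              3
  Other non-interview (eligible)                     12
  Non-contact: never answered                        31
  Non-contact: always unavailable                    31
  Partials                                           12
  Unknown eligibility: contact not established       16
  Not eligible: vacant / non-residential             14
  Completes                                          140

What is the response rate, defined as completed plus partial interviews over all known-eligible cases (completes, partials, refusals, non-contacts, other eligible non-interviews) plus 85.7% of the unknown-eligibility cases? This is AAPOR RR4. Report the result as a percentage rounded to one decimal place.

Refusal or break-off = 18 + 3 = 21
Never reached = 31 + 31 = 62
Eligibility not determined = 16 + 75 = 91
Not eligible = 20 + 14 = 34
Num → 140 + 12 = 152
Known eligible → 140 + 12 + 21 + 62 + 12 = 247
e × U → 0.8570 × 91 = 77.99
Denom → 247 + 77.99 = 324.99
RR4 = 152 / 324.99 = 0.4677

46.8%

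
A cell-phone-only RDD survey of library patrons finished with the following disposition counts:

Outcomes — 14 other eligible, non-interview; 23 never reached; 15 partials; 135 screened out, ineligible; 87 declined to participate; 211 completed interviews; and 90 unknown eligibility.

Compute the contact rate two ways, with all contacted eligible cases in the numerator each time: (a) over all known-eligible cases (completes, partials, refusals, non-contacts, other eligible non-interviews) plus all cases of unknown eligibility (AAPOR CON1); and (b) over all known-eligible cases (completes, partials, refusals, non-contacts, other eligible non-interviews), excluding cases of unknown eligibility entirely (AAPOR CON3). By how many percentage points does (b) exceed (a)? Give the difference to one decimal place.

19.1

Numerator: 211 + 15 + 87 + 14 = 327
Denom: 211 + 15 + 87 + 23 + 14 + 90 = 440
CON1 = 327 / 440 = 0.7432
Denom: 211 + 15 + 87 + 23 + 14 = 350
CON3 = 327 / 350 = 0.9343
Difference = 93.43 − 74.32 = 19.11 percentage points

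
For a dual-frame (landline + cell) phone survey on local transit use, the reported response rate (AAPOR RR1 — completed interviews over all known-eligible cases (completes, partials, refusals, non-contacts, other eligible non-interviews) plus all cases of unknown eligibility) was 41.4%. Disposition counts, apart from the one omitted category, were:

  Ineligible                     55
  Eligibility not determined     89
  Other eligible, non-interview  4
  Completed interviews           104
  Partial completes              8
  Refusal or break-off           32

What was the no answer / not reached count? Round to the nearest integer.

14

RR1 = 104 / D = 0.414
D = 104 / 0.414 = 251.2
Other denominator terms total 237
no answer / not reached = 251.2 − 237 ≈ 14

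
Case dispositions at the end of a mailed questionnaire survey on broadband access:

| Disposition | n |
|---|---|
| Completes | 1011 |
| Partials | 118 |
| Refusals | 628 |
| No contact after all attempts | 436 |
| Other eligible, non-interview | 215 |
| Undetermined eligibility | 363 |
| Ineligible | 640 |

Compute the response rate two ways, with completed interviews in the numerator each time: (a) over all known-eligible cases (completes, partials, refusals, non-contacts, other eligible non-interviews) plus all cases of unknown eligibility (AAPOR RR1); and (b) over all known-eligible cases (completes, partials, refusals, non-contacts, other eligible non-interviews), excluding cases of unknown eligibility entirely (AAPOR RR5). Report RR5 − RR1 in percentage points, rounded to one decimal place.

Numerator = 1011
Denominator = 1011 + 118 + 628 + 436 + 215 + 363 = 2771
RR1 = 1011 / 2771 = 0.3649
Denominator = 1011 + 118 + 628 + 436 + 215 = 2408
RR5 = 1011 / 2408 = 0.4199
Difference = 41.99 − 36.49 = 5.50 percentage points

5.5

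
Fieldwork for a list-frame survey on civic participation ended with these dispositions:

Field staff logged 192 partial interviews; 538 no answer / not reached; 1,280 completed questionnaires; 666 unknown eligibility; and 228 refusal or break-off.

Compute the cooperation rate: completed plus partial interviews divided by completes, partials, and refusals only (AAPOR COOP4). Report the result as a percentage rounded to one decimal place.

86.6%

Numerator → 1280 + 192 = 1472
Denom → 1280 + 192 + 228 = 1700
COOP4 = 1472 / 1700 = 0.8659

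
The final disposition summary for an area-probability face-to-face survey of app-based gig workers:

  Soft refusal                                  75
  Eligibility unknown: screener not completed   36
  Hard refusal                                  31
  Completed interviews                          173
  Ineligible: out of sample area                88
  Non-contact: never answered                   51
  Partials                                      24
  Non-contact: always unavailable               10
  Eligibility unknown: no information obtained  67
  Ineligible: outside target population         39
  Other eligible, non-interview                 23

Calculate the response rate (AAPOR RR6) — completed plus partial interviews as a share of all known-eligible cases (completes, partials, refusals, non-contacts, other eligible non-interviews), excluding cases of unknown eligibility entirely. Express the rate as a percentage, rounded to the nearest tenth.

Refused = 31 + 75 = 106
Non-contacts = 51 + 10 = 61
Eligibility not determined = 36 + 67 = 103
Out of scope = 39 + 88 = 127
Top: 173 + 24 = 197
Denom: 173 + 24 + 106 + 61 + 23 = 387
RR6 = 197 / 387 = 0.5090

50.9%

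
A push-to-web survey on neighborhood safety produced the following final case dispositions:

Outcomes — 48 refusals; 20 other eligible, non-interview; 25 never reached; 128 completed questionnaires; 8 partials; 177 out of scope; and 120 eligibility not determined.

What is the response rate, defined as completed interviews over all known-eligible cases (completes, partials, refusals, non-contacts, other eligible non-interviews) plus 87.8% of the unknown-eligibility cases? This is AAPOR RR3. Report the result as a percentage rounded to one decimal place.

Num = 128
Determined eligible = 128 + 8 + 48 + 25 + 20 = 229
Eligible share of unknowns = 0.8780 × 120 = 105.36
Denom = 229 + 105.36 = 334.36
RR3 = 128 / 334.36 = 0.3828

38.3%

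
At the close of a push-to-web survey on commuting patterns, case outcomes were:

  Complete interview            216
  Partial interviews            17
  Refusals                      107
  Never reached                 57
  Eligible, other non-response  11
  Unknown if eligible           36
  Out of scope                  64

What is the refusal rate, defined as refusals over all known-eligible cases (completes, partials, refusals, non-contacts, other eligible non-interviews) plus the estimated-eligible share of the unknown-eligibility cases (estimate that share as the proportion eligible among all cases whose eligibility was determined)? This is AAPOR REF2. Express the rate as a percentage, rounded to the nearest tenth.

24.4%

Num: 107
Eligible (known): 216 + 17 + 107 + 57 + 11 = 408
e = 408 / (408 + 64) = 408 / 472 = 0.8644
e × U: 0.8644 × 36 = 31.12
Denominator: 408 + 31.12 = 439.12
REF2 = 107 / 439.12 = 0.2437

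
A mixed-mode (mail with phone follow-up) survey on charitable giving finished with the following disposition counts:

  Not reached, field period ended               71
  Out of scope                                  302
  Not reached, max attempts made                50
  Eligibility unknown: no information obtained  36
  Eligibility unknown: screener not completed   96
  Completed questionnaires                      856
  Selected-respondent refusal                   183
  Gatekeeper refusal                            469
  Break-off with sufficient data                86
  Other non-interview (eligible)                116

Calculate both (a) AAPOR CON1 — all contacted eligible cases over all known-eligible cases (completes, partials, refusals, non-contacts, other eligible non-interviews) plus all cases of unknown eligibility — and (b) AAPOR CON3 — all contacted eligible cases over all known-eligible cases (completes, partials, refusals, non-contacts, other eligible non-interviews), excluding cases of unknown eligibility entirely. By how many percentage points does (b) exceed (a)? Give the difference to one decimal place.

6.3

Declined to participate = 469 + 183 = 652
No contact after all attempts = 71 + 50 = 121
Undetermined eligibility = 96 + 36 = 132
Num = 856 + 86 + 652 + 116 = 1710
Denominator = 856 + 86 + 652 + 121 + 116 + 132 = 1963
CON1 = 1710 / 1963 = 0.8711
Denominator = 856 + 86 + 652 + 121 + 116 = 1831
CON3 = 1710 / 1831 = 0.9339
Difference = 93.39 − 87.11 = 6.28 percentage points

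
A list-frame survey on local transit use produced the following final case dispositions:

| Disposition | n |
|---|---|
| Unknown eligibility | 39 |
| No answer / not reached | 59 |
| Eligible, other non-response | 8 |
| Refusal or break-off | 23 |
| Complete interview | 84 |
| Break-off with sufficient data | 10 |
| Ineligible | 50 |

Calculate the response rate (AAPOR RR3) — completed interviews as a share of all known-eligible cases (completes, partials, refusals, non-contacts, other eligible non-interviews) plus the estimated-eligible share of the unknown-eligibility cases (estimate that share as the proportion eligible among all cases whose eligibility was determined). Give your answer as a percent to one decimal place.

Numerator = 84
Determined eligible = 84 + 10 + 23 + 59 + 8 = 184
e = 184 / (184 + 50) = 184 / 234 = 0.7863
Estimated eligible among unknowns = 0.7863 × 39 = 30.67
Denominator = 184 + 30.67 = 214.67
RR3 = 84 / 214.67 = 0.3913

39.1%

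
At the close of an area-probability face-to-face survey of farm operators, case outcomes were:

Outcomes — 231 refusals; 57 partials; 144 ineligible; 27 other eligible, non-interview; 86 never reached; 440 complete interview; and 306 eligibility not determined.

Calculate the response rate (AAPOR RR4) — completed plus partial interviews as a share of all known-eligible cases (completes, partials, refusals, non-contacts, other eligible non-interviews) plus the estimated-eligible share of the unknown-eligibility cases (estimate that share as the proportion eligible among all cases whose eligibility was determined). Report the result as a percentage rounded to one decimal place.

Top: 440 + 57 = 497
Determined eligible: 440 + 57 + 231 + 86 + 27 = 841
e = 841 / (841 + 144) = 841 / 985 = 0.8538
Eligible share of unknowns: 0.8538 × 306 = 261.26
Denominator: 841 + 261.26 = 1102.26
RR4 = 497 / 1102.26 = 0.4509

45.1%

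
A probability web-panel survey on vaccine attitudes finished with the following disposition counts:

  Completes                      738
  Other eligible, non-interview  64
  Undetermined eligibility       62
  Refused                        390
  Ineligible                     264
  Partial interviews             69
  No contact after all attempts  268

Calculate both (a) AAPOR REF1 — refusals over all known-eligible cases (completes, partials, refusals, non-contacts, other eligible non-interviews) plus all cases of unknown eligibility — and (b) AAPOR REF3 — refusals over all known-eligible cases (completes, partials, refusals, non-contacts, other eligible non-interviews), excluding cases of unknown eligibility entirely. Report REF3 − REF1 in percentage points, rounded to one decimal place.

Num → 390
Denominator → 738 + 69 + 390 + 268 + 64 + 62 = 1591
REF1 = 390 / 1591 = 0.2451
Denominator → 738 + 69 + 390 + 268 + 64 = 1529
REF3 = 390 / 1529 = 0.2551
Difference = 25.51 − 24.51 = 1.00 percentage points

1.0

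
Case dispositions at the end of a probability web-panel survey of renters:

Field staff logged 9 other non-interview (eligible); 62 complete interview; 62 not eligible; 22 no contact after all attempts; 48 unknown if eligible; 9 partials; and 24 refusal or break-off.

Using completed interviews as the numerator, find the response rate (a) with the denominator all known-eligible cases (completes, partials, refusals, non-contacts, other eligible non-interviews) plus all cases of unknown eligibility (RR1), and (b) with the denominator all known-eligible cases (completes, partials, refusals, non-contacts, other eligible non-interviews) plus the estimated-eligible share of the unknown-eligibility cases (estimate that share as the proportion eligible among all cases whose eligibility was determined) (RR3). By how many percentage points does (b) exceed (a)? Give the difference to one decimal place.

Top = 62
Base = 62 + 9 + 24 + 22 + 9 + 48 = 174
RR1 = 62 / 174 = 0.3563
Determined eligible = 62 + 9 + 24 + 22 + 9 = 126
e = 126 / (126 + 62) = 126 / 188 = 0.6702
Eligible share of unknowns = 0.6702 × 48 = 32.17
Base = 126 + 32.17 = 158.17
RR3 = 62 / 158.17 = 0.3920
Difference = 39.20 − 35.63 = 3.57 percentage points

3.6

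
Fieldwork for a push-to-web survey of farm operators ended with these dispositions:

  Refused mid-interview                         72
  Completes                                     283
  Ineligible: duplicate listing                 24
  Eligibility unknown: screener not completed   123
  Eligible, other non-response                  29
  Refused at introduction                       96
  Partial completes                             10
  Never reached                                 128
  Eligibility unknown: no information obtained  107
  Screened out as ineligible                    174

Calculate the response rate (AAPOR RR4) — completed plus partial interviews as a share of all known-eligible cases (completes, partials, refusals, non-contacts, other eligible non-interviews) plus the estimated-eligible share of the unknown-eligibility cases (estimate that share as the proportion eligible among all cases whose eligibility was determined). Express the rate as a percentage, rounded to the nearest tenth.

Refusal or break-off = 96 + 72 = 168
Eligibility not determined = 123 + 107 = 230
Screened out, ineligible = 174 + 24 = 198
Numerator = 283 + 10 = 293
Determined eligible = 283 + 10 + 168 + 128 + 29 = 618
e = 618 / (618 + 198) = 618 / 816 = 0.7574
Estimated eligible among unknowns = 0.7574 × 230 = 174.20
Denom = 618 + 174.20 = 792.20
RR4 = 293 / 792.20 = 0.3699

37.0%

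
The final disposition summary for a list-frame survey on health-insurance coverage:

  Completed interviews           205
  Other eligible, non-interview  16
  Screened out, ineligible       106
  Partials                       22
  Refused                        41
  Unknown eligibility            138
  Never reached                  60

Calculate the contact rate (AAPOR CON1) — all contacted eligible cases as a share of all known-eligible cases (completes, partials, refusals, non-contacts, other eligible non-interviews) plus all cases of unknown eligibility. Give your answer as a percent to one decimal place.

58.9%

Num: 205 + 22 + 41 + 16 = 284
Denominator: 205 + 22 + 41 + 60 + 16 + 138 = 482
CON1 = 284 / 482 = 0.5892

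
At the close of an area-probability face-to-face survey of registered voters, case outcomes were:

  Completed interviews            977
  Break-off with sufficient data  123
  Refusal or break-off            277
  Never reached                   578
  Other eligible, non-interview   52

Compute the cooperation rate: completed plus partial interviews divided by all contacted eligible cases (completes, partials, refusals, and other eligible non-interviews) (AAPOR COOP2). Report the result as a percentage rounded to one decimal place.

Num: 977 + 123 = 1100
Denom: 977 + 123 + 277 + 52 = 1429
COOP2 = 1100 / 1429 = 0.7698

77.0%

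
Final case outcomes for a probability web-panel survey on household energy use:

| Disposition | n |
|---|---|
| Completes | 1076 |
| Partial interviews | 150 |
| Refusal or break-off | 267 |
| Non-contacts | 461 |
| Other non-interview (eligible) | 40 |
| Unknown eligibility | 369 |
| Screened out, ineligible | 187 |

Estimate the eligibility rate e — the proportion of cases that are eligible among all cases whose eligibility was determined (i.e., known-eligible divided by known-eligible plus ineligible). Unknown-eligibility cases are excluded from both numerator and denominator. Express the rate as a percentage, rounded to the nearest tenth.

91.4%

Eligible (known) = 1076 + 150 + 267 + 461 + 40 = 1994
e = 1994 / (1994 + 187) = 1994 / 2181 = 0.9143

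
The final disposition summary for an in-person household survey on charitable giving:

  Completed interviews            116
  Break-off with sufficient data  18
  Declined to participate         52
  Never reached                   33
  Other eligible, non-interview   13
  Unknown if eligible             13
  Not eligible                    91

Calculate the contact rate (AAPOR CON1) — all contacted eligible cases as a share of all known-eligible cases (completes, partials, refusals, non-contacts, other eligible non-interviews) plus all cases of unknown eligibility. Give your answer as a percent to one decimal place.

81.2%

Numerator: 116 + 18 + 52 + 13 = 199
Denominator: 116 + 18 + 52 + 33 + 13 + 13 = 245
CON1 = 199 / 245 = 0.8122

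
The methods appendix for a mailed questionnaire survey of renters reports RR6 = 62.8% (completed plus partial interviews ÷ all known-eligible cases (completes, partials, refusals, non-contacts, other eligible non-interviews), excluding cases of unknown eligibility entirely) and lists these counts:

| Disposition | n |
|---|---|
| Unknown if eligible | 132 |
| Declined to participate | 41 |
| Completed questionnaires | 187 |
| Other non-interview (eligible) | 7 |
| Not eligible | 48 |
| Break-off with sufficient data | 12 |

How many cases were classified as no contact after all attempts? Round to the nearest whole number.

70

Num → 187 + 12 = 199
RR6 = 199 / D = 0.628
D = 199 / 0.628 = 316.9
Rest of base = 247
no contact after all attempts = 316.9 − 247 ≈ 70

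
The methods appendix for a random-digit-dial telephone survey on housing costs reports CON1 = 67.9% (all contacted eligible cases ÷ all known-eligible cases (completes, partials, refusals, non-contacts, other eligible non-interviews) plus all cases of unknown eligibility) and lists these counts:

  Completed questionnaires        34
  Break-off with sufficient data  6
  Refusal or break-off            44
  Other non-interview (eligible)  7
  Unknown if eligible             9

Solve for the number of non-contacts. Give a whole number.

34

Top: 34 + 6 + 44 + 7 = 91
CON1 = 91 / D = 0.679
D = 91 / 0.679 = 134.0
Other denominator terms total 100
non-contacts = 134.0 − 100 ≈ 34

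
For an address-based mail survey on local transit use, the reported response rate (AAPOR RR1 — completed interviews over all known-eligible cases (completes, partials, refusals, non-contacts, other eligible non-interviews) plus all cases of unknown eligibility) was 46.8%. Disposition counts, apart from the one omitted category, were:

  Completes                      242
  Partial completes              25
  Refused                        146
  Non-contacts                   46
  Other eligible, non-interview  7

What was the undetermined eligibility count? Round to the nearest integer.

RR1 = 242 / D = 0.468
D = 242 / 0.468 = 517.1
Rest of base = 466
undetermined eligibility = 517.1 − 466 ≈ 51

51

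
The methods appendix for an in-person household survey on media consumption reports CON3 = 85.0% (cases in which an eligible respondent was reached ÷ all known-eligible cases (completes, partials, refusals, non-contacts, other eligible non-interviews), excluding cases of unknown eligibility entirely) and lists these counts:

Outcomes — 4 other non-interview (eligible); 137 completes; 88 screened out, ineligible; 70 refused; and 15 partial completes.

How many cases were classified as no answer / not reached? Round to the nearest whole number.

40

Numerator → 137 + 15 + 70 + 4 = 226
CON3 = 226 / D = 0.850
D = 226 / 0.850 = 265.9
Other denominator terms total 226
no answer / not reached = 265.9 − 226 ≈ 40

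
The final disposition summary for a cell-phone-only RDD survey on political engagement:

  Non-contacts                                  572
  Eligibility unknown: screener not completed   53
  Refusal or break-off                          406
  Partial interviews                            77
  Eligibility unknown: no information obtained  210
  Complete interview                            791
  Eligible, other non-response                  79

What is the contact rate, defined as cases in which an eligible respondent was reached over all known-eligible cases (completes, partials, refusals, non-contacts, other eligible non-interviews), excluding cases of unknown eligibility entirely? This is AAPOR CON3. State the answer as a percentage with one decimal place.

70.3%

Eligibility not determined = 53 + 210 = 263
Numerator → 791 + 77 + 406 + 79 = 1353
Base → 791 + 77 + 406 + 572 + 79 = 1925
CON3 = 1353 / 1925 = 0.7029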